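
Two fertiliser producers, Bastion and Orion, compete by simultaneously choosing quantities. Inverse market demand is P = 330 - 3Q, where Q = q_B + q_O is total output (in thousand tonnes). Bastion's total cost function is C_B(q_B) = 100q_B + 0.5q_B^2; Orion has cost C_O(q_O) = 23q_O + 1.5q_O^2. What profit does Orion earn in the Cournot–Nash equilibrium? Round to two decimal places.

3285.00

Bastion's profit: π_B = (330 - 3Q)q_B - (100q_B + (1/2)q_B²). Setting ∂π_B/∂q_B = 0: 230 - 7q_B - 3(q_O) = 0.
Orion's profit: π_O = (330 - 3Q)q_O - (23q_O + (3/2)q_O²). Setting ∂π_O/∂q_O = 0: 307 - 9q_O - 3(q_B) = 0.
Rearranging gives the reaction functions q_B = (230 - 3q_O)/7 and q_O = (307 - 3q_B)/9.
Solving the pair: q_B = 383/18, q_O = 1459/54.
Price P = 330 - 3·(1304/27) = 1666/9.
Orion's profit: (1666/9)·(1459/54) - 23·(1459/54) - (3/2)(1459/54)² = 3285.0015.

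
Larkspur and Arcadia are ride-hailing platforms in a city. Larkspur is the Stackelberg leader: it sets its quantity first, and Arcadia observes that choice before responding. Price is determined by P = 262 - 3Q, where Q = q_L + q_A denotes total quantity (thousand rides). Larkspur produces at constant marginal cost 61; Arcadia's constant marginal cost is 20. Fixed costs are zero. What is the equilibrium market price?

101

The follower Arcadia best-responds to any q_L: π_A = (262 - 3Q)q_A - 20q_A.
Follower FOC: 242 - 3q_L - 6q_A = 0, so q_A(q_L) = (242 - 3q_L)/6.
Larkspur substitutes q_A(q_L) into its own profit: π_L = q_L(262 - 3q_L - (242 - 3q_L)/2) - 61q_L = (141 - (3/2)q_L)q_L - 61q_L.
Leader FOC: 80 - 3q_L = 0, so q_L = 80/3.
Then q_A = (242 - 3·(80/3))/6 = 27.
Total output Q = 161/3, so price P = 262 - 3·(161/3) = 101.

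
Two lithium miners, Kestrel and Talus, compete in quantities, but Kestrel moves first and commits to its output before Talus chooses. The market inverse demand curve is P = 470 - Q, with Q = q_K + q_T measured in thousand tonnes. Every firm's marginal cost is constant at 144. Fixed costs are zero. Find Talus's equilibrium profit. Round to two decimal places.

6642.25

The follower Talus best-responds to any q_K: π_T = (470 - Q)q_T - 144q_T.
∂π_T/∂q_T = 326 - q_K - 2q_T = 0 gives the reaction function q_T = (326 - q_K)/2.
Kestrel substitutes q_T(q_K) into its own profit: π_K = q_K(470 - q_K - (326 - q_K)/2) - 144q_K = (307 - (1/2)q_K)q_K - 144q_K.
Maximising: ∂π_K/∂q_K = 163 - q_K = 0, giving q_K = 163.
Then q_T = (326 - 163)/2 = 163/2.
Price P = 470 - 489/2 = 451/2.
Talus's profit: (451/2 - 144)·(163/2) = 6642.2500.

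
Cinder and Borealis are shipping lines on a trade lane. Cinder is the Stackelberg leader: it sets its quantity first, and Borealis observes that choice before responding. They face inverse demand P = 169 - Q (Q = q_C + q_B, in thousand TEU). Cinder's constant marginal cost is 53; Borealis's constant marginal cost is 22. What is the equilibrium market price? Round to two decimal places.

74.25

Solve by backward induction. Given q_C, the follower Borealis maximises π_B = (169 - q_C - q_B)q_B - 22q_B.
Setting the follower's marginal profit to zero, 147 - q_C - 2q_B = 0, i.e. q_B = (147 - q_C)/2.
Cinder substitutes q_B(q_C) into its own profit: π_C = q_C(169 - q_C - (147 - q_C)/2) - 53q_C = (191/2 - (1/2)q_C)q_C - 53q_C.
The leader's first-order condition 85/2 - q_C = 0 yields q_C = 85/2.
Then q_B = (147 - 85/2)/2 = 209/4.
Total output Q = 379/4, so price P = 169 - 379/4 = 297/4.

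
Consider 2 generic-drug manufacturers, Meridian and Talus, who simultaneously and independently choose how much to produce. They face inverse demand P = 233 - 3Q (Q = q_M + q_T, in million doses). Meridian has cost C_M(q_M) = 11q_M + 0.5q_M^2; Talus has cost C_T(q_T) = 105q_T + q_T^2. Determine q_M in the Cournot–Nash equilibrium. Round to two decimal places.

Meridian's profit: π_M = (233 - 3Q)q_M - (11q_M + (1/2)q_M²). Setting ∂π_M/∂q_M = 0: 222 - 7q_M - 3(q_T) = 0.
Talus's profit: π_T = (233 - 3Q)q_T - (105q_T + q_T²). Setting ∂π_T/∂q_T = 0: 128 - 8q_T - 3(q_M) = 0.
Best responses: q_M = (222 - 3q_T)/7, q_T = (128 - 3q_M)/8.
Substituting one into the other gives q_M = 1392/47 and q_T = 230/47.

29.62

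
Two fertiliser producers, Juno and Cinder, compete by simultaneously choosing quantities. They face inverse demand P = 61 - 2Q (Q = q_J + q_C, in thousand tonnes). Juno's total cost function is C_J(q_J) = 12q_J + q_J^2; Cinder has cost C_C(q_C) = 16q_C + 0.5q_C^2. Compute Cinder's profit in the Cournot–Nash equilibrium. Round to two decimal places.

109.41

Juno's profit: π_J = (61 - 2Q)q_J - (12q_J + q_J²). Setting ∂π_J/∂q_J = 0: 49 - 6q_J - 2(q_C) = 0.
Cinder's first-order condition: 45 - 5q_C - 2(q_J) = 0.
So q_J = (49 - 2q_C)/6 and q_C = (45 - 2q_J)/5.
Substituting one into the other gives q_J = 155/26 and q_C = 86/13.
Price P = 61 - 2·(327/26) = 466/13.
Cinder's profit: (466/13)·(86/13) - 16·(86/13) - (1/2)(86/13)² = 109.4083.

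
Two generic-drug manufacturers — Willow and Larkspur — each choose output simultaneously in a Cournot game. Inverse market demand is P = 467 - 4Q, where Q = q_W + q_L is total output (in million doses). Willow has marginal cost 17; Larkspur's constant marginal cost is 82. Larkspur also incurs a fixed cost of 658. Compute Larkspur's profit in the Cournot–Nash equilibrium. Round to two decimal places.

2186.44

Willow's profit: π_W = (467 - 4Q)q_W - (17q_W). Setting ∂π_W/∂q_W = 0: 450 - 8q_W - 4(q_L) = 0.
Larkspur's first-order condition: 385 - 8q_L - 4(q_W) = 0.
Best responses: q_W = (450 - 4q_L)/8, q_L = (385 - 4q_W)/8.
Substituting one into the other gives q_W = 515/12 and q_L = 80/3.
Price P = 467 - 4·(835/12) = 566/3.
Larkspur's profit: (566/3 - 82)·(80/3) - 658 = 2186.4444.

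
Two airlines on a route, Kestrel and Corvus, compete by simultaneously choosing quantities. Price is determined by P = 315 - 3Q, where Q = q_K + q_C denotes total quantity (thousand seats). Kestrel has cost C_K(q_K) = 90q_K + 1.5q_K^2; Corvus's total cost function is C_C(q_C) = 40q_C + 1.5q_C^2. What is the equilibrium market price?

190

Kestrel's profit: π_K = (315 - 3Q)q_K - (90q_K + (3/2)q_K²). Setting ∂π_K/∂q_K = 0: 225 - 9q_K - 3(q_C) = 0.
Corvus's first-order condition: 275 - 9q_C - 3(q_K) = 0.
Best responses: q_K = (225 - 3q_C)/9, q_C = (275 - 3q_K)/9.
Substituting one into the other gives q_K = 50/3 and q_C = 25.
Total output Q = 125/3, so price P = 315 - 3·(125/3) = 190.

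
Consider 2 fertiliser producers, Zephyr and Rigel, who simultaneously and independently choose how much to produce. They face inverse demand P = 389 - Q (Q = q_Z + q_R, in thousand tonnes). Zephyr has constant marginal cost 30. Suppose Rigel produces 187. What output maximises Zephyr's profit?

86

With the rival's output fixed at 187, Zephyr's profit is π_Z = (389 - 187 - q_Z)q_Z - (30q_Z) = (202 - q_Z)q_Z - (30q_Z).
∂π_Z/∂q_Z = 172 - 2q_Z = 0, so q_Z = 86.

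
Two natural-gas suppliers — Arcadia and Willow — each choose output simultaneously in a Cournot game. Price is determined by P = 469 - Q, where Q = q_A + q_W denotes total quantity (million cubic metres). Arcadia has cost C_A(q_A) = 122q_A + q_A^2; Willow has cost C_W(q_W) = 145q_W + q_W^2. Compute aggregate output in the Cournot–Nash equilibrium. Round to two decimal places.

134.20

Arcadia's profit: π_A = (469 - Q)q_A - (122q_A + q_A²). Setting ∂π_A/∂q_A = 0: 347 - 4q_A - (q_W) = 0.
Willow's profit: π_W = (469 - Q)q_W - (145q_W + q_W²). Setting ∂π_W/∂q_W = 0: 324 - 4q_W - (q_A) = 0.
Rearranging gives the reaction functions q_A = (347 - q_W)/4 and q_W = (324 - q_A)/4.
Substituting one into the other gives q_A = 1064/15 and q_W = 949/15.
Total output Q = 1064/15 + 949/15 = 671/5.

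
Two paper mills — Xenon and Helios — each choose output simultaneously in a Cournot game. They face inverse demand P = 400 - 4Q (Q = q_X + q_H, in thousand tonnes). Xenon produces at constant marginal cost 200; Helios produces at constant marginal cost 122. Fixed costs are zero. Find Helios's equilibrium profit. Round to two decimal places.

3520.44

Xenon's profit: π_X = (400 - 4Q)q_X - (200q_X). Setting ∂π_X/∂q_X = 0: 200 - 8q_X - 4(q_H) = 0.
Helios's profit: π_H = (400 - 4Q)q_H - (122q_H). Setting ∂π_H/∂q_H = 0: 278 - 8q_H - 4(q_X) = 0.
Rearranging gives the reaction functions q_X = (200 - 4q_H)/8 and q_H = (278 - 4q_X)/8.
Substituting one into the other gives q_X = 61/6 and q_H = 89/3.
Price P = 400 - 4·(239/6) = 722/3.
Helios's profit: (722/3 - 122)·(89/3) = 3520.4444.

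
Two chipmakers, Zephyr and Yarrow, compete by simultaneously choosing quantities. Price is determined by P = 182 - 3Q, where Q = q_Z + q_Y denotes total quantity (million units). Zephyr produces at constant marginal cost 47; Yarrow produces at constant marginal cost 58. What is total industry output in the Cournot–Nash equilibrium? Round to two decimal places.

28.78

Zephyr's profit: π_Z = (182 - 3Q)q_Z - (47q_Z). Setting ∂π_Z/∂q_Z = 0: 135 - 6q_Z - 3(q_Y) = 0.
Yarrow's profit: π_Y = (182 - 3Q)q_Y - (58q_Y). Setting ∂π_Y/∂q_Y = 0: 124 - 6q_Y - 3(q_Z) = 0.
Best responses: q_Z = (135 - 3q_Y)/6, q_Y = (124 - 3q_Z)/6.
Substituting one into the other gives q_Z = 146/9 and q_Y = 113/9.
Total output Q = 146/9 + 113/9 = 259/9.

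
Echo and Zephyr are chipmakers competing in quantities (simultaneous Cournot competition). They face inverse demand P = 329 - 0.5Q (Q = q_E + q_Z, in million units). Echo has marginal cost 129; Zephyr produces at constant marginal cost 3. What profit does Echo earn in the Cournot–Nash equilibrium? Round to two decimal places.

1216.89

Echo's profit: π_E = (329 - 0.5Q)q_E - (129q_E). Setting ∂π_E/∂q_E = 0: 200 - q_E - (1/2)(q_Z) = 0.
Zephyr's profit: π_Z = (329 - 0.5Q)q_Z - (3q_Z). Setting ∂π_Z/∂q_Z = 0: 326 - q_Z - (1/2)(q_E) = 0.
So q_E = (200 - (1/2)q_Z) and q_Z = (326 - (1/2)q_E).
Solving the pair: q_E = 148/3, q_Z = 904/3.
Price P = 329 - (1/2)·(1052/3) = 461/3.
Echo's profit: (461/3 - 129)·(148/3) = 1216.8889.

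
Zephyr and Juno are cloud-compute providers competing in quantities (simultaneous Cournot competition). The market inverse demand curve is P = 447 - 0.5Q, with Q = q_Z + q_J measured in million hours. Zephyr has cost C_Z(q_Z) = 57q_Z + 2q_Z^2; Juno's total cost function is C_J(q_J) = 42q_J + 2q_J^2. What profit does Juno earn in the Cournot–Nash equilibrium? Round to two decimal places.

13667.58

Zephyr's profit: π_Z = (447 - 0.5Q)q_Z - (57q_Z + 2q_Z²). Setting ∂π_Z/∂q_Z = 0: 390 - 5q_Z - (1/2)(q_J) = 0.
Juno's profit: π_J = (447 - 0.5Q)q_J - (42q_J + 2q_J²). Setting ∂π_J/∂q_J = 0: 405 - 5q_J - (1/2)(q_Z) = 0.
Rearranging gives the reaction functions q_Z = (390 - (1/2)q_J)/5 and q_J = (405 - (1/2)q_Z)/5.
Substituting one into the other gives q_Z = 70.6061 and q_J = 73.9394.
Price P = 447 - (1/2)·(1590/11) = 374.7273.
Juno's profit: 374.7273·73.9394 - 42·73.9394 - 2·73.9394² = 13667.5849.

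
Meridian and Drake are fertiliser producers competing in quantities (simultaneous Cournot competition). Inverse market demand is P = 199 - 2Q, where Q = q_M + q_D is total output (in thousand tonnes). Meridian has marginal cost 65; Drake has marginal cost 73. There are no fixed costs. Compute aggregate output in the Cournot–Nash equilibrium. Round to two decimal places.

Meridian's profit: π_M = (199 - 2Q)q_M - (65q_M). Setting ∂π_M/∂q_M = 0: 134 - 4q_M - 2(q_D) = 0.
Drake's first-order condition: 126 - 4q_D - 2(q_M) = 0.
Rearranging gives the reaction functions q_M = (134 - 2q_D)/4 and q_D = (126 - 2q_M)/4.
Solving the pair: q_M = 71/3, q_D = 59/3.
Total output Q = 71/3 + 59/3 = 130/3.

43.33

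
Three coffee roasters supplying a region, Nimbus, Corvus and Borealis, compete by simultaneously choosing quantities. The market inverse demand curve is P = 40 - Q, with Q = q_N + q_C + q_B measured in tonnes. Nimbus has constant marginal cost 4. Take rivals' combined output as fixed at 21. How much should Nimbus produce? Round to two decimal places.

With rivals' combined output fixed at 21, Nimbus's profit is π_N = (40 - 21 - q_N)q_N - (4q_N) = (19 - q_N)q_N - (4q_N).
∂π_N/∂q_N = 15 - 2q_N = 0, so q_N = 15/2.

7.50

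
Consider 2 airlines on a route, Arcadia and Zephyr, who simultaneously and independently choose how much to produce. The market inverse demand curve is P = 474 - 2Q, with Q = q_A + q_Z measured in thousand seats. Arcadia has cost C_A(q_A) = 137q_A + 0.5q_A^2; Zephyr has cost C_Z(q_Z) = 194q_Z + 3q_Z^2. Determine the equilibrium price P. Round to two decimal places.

320.26

Arcadia's profit: π_A = (474 - 2Q)q_A - (137q_A + (1/2)q_A²). Setting ∂π_A/∂q_A = 0: 337 - 5q_A - 2(q_Z) = 0.
Zephyr's profit: π_Z = (474 - 2Q)q_Z - (194q_Z + 3q_Z²). Setting ∂π_Z/∂q_Z = 0: 280 - 10q_Z - 2(q_A) = 0.
So q_A = (337 - 2q_Z)/5 and q_Z = (280 - 2q_A)/10.
Substituting one into the other gives q_A = 1405/23 and q_Z = 363/23.
Total output Q = 1768/23, so price P = 474 - 2·(1768/23) = 320.2609.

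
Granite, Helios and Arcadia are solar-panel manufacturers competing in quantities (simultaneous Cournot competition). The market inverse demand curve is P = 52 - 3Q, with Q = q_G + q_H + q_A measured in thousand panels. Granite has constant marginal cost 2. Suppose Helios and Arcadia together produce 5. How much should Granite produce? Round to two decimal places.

With rivals' combined output fixed at 5, Granite's profit is π_G = (52 - 3·5 - 3q_G)q_G - (2q_G) = (37 - 3q_G)q_G - (2q_G).
∂π_G/∂q_G = 35 - 6q_G = 0, so q_G = 35/6.

5.83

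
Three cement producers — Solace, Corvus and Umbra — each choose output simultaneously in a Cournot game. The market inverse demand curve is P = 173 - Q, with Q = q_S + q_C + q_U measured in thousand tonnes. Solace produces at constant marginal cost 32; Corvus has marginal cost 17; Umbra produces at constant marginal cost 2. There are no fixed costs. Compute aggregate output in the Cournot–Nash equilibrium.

Solace's profit: π_S = (173 - Q)q_S - (32q_S). Setting ∂π_S/∂q_S = 0: 141 - 2q_S - (q_C + q_U) = 0.
Corvus's first-order condition: 156 - 2q_C - (q_S + q_U) = 0.
Umbra's profit: π_U = (173 - Q)q_U - (2q_U). Setting ∂π_U/∂q_U = 0: 171 - 2q_U - (q_S + q_C) = 0.
Adding the 3 conditions: 468 − 2Q − 2Q = 0, i.e. Q = 117.
Back-substituting: q_S = (141 − 117) = 24, q_C = (156 − 117) = 39, q_U = (171 − 117) = 54.
Total output Q = 24 + 39 + 54 = 117.

117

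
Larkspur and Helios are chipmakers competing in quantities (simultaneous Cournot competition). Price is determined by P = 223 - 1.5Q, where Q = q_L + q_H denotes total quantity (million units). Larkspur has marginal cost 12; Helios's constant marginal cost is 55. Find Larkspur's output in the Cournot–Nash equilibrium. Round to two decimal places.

56.44

Larkspur's profit: π_L = (223 - 1.5Q)q_L - (12q_L). Setting ∂π_L/∂q_L = 0: 211 - 3q_L - (3/2)(q_H) = 0.
Helios's profit: π_H = (223 - 1.5Q)q_H - (55q_H). Setting ∂π_H/∂q_H = 0: 168 - 3q_H - (3/2)(q_L) = 0.
Best responses: q_L = (211 - (3/2)q_H)/3, q_H = (168 - (3/2)q_L)/3.
Substituting one into the other gives q_L = 508/9 and q_H = 250/9.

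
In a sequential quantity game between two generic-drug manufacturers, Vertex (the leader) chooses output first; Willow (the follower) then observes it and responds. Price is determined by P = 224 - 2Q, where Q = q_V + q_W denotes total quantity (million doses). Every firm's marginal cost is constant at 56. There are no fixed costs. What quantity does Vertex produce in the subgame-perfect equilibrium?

Solve by backward induction. Given q_V, the follower Willow maximises π_W = (224 - 2q_V - 2q_W)q_W - 56q_W.
∂π_W/∂q_W = 168 - 2q_V - 4q_W = 0 gives the reaction function q_W = (168 - 2q_V)/4.
The leader anticipates this reaction. Substituting into P = 224 - 2Q gives P = 140 - q_V, so π_V = (140 - q_V)q_V - 56q_V.
The leader's first-order condition 84 - 2q_V = 0 yields q_V = 42.
Then q_W = (168 - 2·42)/4 = 21.

42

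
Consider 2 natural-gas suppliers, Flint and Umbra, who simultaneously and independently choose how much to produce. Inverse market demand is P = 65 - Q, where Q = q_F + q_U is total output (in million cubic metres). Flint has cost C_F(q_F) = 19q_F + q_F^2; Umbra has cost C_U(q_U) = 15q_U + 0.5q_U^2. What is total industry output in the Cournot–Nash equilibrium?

Flint's profit: π_F = (65 - Q)q_F - (19q_F + q_F²). Setting ∂π_F/∂q_F = 0: 46 - 4q_F - (q_U) = 0.
Umbra's first-order condition: 50 - 3q_U - (q_F) = 0.
Best responses: q_F = (46 - q_U)/4, q_U = (50 - q_F)/3.
Solving the pair: q_F = 8, q_U = 14.
Total output Q = 8 + 14 = 22.

22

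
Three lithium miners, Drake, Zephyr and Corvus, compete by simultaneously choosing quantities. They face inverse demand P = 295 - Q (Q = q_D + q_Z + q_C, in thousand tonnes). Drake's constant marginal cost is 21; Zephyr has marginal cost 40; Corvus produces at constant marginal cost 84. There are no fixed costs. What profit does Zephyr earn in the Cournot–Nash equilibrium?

Drake's profit: π_D = (295 - Q)q_D - (21q_D). Setting ∂π_D/∂q_D = 0: 274 - 2q_D - (q_Z + q_C) = 0.
Zephyr's profit: π_Z = (295 - Q)q_Z - (40q_Z). Setting ∂π_Z/∂q_Z = 0: 255 - 2q_Z - (q_D + q_C) = 0.
Corvus's first-order condition: 211 - 2q_C - (q_D + q_Z) = 0.
Adding the 3 first-order conditions: 740 − 4Q = 0, so Q = 185.
Back-substituting: q_D = (274 − 185) = 89, q_Z = (255 − 185) = 70, q_C = (211 − 185) = 26.
Price P = 295 - 185 = 110.
Zephyr's profit: (110 - 40)·70 = 4900.

4900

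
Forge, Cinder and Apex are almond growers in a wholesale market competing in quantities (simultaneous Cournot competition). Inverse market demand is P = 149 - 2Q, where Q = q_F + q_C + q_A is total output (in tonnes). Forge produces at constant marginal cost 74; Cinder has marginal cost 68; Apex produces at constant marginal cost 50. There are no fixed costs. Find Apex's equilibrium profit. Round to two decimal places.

621.28

Forge's profit: π_F = (149 - 2Q)q_F - (74q_F). Setting ∂π_F/∂q_F = 0: 75 - 4q_F - 2(q_C + q_A) = 0.
Cinder's first-order condition: 81 - 4q_C - 2(q_F + q_A) = 0.
Apex's first-order condition: 99 - 4q_A - 2(q_F + q_C) = 0.
Adding the 3 conditions: 255 − 4Q − 4Q = 0, i.e. Q = 255/8.
Back-substituting: q_F = (75 − 255/4)/2 = 45/8, q_C = (81 − 255/4)/2 = 69/8, q_A = (99 − 255/4)/2 = 141/8.
Price P = 149 - 2·(255/8) = 341/4.
Apex's profit: (341/4 - 50)·(141/8) = 621.2813.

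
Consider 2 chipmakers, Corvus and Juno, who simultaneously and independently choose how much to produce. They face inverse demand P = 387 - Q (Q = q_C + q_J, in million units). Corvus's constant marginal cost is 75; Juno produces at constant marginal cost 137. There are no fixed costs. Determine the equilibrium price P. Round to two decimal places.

199.67

Corvus's profit: π_C = (387 - Q)q_C - (75q_C). Setting ∂π_C/∂q_C = 0: 312 - 2q_C - (q_J) = 0.
Juno's first-order condition: 250 - 2q_J - (q_C) = 0.
Rearranging gives the reaction functions q_C = (312 - q_J)/2 and q_J = (250 - q_C)/2.
Solving the pair: q_C = 374/3, q_J = 188/3.
Total output Q = 562/3, so price P = 387 - 562/3 = 599/3.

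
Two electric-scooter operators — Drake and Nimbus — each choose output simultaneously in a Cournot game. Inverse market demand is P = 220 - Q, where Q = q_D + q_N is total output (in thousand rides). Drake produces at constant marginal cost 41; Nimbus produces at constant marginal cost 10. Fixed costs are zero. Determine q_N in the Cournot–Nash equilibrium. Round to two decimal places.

80.33

Drake's profit: π_D = (220 - Q)q_D - (41q_D). Setting ∂π_D/∂q_D = 0: 179 - 2q_D - (q_N) = 0.
Nimbus's profit: π_N = (220 - Q)q_N - (10q_N). Setting ∂π_N/∂q_N = 0: 210 - 2q_N - (q_D) = 0.
So q_D = (179 - q_N)/2 and q_N = (210 - q_D)/2.
Substituting one into the other gives q_D = 148/3 and q_N = 241/3.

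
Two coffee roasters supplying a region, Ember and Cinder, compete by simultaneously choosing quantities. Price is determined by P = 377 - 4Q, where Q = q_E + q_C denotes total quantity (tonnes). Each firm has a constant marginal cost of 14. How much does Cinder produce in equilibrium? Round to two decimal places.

30.25

Each firm earns π_i = (377 - 4Q)q_i - 14q_i.
First-order condition (treating rivals' output as given): 363 - 8q_i - 4q_j = 0.
With identical firms every q_j equals q_i, so q_j = q_i and 363 = 12q_i, giving q_i = 121/4.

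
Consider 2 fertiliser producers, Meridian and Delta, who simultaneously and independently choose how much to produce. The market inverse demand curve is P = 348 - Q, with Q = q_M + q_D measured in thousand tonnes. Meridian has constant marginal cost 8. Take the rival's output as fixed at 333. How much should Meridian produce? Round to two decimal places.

With the rival's output fixed at 333, Meridian's profit is π_M = (348 - 333 - q_M)q_M - (8q_M) = (15 - q_M)q_M - (8q_M).
∂π_M/∂q_M = 7 - 2q_M = 0, so q_M = 7/2.

3.50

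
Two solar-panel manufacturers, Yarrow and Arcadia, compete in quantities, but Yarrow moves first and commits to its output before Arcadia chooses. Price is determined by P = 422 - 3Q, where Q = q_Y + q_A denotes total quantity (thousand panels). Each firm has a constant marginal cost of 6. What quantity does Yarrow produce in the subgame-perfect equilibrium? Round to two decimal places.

69.33

Solve by backward induction. Given q_Y, the follower Arcadia maximises π_A = (422 - 3q_Y - 3q_A)q_A - 6q_A.
∂π_A/∂q_A = 416 - 3q_Y - 6q_A = 0 gives the reaction function q_A = (416 - 3q_Y)/6.
The leader anticipates this reaction. Substituting into P = 422 - 3Q gives P = 214 - (3/2)q_Y, so π_Y = (214 - (3/2)q_Y)q_Y - 6q_Y.
Leader FOC: 208 - 3q_Y = 0, so q_Y = 208/3.
Then q_A = (416 - 3·(208/3))/6 = 104/3.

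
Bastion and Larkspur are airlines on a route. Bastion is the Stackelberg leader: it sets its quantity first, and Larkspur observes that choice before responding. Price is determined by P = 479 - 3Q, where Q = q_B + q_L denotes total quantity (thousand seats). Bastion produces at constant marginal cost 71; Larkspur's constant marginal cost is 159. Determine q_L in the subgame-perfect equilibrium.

12

Solve by backward induction. Given q_B, the follower Larkspur maximises π_L = (479 - 3q_B - 3q_L)q_L - 159q_L.
∂π_L/∂q_L = 320 - 3q_B - 6q_L = 0 gives the reaction function q_L = (320 - 3q_B)/6.
The leader anticipates this reaction. Substituting into P = 479 - 3Q gives P = 319 - (3/2)q_B, so π_B = (319 - (3/2)q_B)q_B - 71q_B.
Maximising: ∂π_B/∂q_B = 248 - 3q_B = 0, giving q_B = 248/3.
Then q_L = (320 - 3·(248/3))/6 = 12.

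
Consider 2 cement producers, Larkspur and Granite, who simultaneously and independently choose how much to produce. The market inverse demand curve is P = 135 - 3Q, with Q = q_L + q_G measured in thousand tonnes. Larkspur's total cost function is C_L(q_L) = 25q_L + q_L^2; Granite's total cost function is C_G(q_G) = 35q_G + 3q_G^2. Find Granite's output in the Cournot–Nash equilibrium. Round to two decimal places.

5.40

Larkspur's profit: π_L = (135 - 3Q)q_L - (25q_L + q_L²). Setting ∂π_L/∂q_L = 0: 110 - 8q_L - 3(q_G) = 0.
Granite's profit: π_G = (135 - 3Q)q_G - (35q_G + 3q_G²). Setting ∂π_G/∂q_G = 0: 100 - 12q_G - 3(q_L) = 0.
So q_L = (110 - 3q_G)/8 and q_G = (100 - 3q_L)/12.
Solving the pair: q_L = 340/29, q_G = 470/87.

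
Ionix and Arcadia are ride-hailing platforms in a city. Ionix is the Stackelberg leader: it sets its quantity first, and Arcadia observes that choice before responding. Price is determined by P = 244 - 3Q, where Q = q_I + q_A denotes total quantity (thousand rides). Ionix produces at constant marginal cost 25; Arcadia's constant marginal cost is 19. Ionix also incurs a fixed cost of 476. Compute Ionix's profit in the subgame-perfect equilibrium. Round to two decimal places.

Solve by backward induction. Given q_I, the follower Arcadia maximises π_A = (244 - 3q_I - 3q_A)q_A - 19q_A.
Setting the follower's marginal profit to zero, 225 - 3q_I - 6q_A = 0, i.e. q_A = (225 - 3q_I)/6.
Ionix substitutes q_A(q_I) into its own profit: π_I = q_I(244 - 3q_I - (225 - 3q_I)/2) - 25q_I = (263/2 - (3/2)q_I)q_I - 25q_I.
The leader's first-order condition 213/2 - 3q_I = 0 yields q_I = 71/2.
Then q_A = (225 - 3·(71/2))/6 = 79/4.
Price P = 244 - 3·(221/4) = 313/4.
Ionix's profit: (313/4 - 25)·(71/2) - 476 = 1414.3750.

1414.38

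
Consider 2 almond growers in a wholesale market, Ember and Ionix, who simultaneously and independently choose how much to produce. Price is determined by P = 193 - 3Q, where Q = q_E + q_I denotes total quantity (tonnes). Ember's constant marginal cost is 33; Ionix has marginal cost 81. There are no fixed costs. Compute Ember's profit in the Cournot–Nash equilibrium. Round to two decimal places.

Ember's profit: π_E = (193 - 3Q)q_E - (33q_E). Setting ∂π_E/∂q_E = 0: 160 - 6q_E - 3(q_I) = 0.
Ionix's profit: π_I = (193 - 3Q)q_I - (81q_I). Setting ∂π_I/∂q_I = 0: 112 - 6q_I - 3(q_E) = 0.
So q_E = (160 - 3q_I)/6 and q_I = (112 - 3q_E)/6.
Solving the pair: q_E = 208/9, q_I = 64/9.
Price P = 193 - 3·(272/9) = 307/3.
Ember's profit: (307/3 - 33)·(208/9) = 1602.3704.

1602.37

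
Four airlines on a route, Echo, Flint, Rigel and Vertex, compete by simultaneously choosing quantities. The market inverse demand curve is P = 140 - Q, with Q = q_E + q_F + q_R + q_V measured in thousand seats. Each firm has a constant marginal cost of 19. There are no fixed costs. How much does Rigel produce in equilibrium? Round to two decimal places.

Each firm earns π_i = (140 - Q)q_i - 19q_i.
Setting ∂π_i/∂q_i = 0 with rivals' quantities fixed: 121 - 2q_i - Σ_{j≠i} q_j = 0.
With identical firms every q_j equals q_i, so Σ_{j≠i} q_j = 3q_i and 121 = 5q_i, giving q_i = 121/5.

24.20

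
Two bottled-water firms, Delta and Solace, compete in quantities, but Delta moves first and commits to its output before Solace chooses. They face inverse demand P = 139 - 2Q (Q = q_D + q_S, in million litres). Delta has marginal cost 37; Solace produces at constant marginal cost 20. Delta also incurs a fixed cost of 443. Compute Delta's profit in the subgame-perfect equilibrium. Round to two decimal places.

Solve by backward induction. Given q_D, the follower Solace maximises π_S = (139 - 2q_D - 2q_S)q_S - 20q_S.
Setting the follower's marginal profit to zero, 119 - 2q_D - 4q_S = 0, i.e. q_S = (119 - 2q_D)/4.
The leader anticipates this reaction. Substituting into P = 139 - 2Q gives P = 159/2 - q_D, so π_D = (159/2 - q_D)q_D - 37q_D.
Leader FOC: 85/2 - 2q_D = 0, so q_D = 85/4.
Then q_S = (119 - 2·(85/4))/4 = 153/8.
Price P = 139 - 2·(323/8) = 233/4.
Delta's profit: (233/4 - 37)·(85/4) - 443 = 137/16.

8.56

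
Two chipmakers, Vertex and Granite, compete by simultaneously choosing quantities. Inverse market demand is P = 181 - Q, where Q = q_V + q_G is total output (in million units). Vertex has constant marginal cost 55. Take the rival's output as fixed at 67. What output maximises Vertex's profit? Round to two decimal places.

With the rival's output fixed at 67, Vertex's profit is π_V = (181 - 67 - q_V)q_V - (55q_V) = (114 - q_V)q_V - (55q_V).
∂π_V/∂q_V = 59 - 2q_V = 0, so q_V = 59/2.

29.50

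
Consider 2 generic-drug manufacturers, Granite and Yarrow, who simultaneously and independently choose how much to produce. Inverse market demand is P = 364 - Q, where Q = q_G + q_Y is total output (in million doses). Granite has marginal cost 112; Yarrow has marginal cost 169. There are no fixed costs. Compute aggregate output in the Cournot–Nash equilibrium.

Granite's profit: π_G = (364 - Q)q_G - (112q_G). Setting ∂π_G/∂q_G = 0: 252 - 2q_G - (q_Y) = 0.
Yarrow's profit: π_Y = (364 - Q)q_Y - (169q_Y). Setting ∂π_Y/∂q_Y = 0: 195 - 2q_Y - (q_G) = 0.
So q_G = (252 - q_Y)/2 and q_Y = (195 - q_G)/2.
Solving the pair: q_G = 103, q_Y = 46.
Total output Q = 103 + 46 = 149.

149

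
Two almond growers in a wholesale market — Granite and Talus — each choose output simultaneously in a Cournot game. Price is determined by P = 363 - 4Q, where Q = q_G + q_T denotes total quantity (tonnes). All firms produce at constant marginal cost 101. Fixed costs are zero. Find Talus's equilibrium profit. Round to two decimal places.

1906.78

Each firm earns π_i = (363 - 4Q)q_i - 101q_i.
First-order condition (treating rivals' output as given): 262 - 8q_i - 4q_j = 0.
With identical firms every q_j equals q_i, so q_j = q_i and 262 = 12q_i, giving q_i = 131/6.
Price P = 363 - 4·(131/3) = 565/3.
Talus's profit: (565/3 - 101)·(131/6) = 1906.7778.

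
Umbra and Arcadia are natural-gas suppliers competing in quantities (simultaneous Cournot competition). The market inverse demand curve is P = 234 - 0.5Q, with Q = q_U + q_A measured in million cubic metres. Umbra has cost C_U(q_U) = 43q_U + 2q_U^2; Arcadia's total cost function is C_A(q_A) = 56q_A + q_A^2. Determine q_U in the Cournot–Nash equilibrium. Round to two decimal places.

32.81

Umbra's profit: π_U = (234 - 0.5Q)q_U - (43q_U + 2q_U²). Setting ∂π_U/∂q_U = 0: 191 - 5q_U - (1/2)(q_A) = 0.
Arcadia's profit: π_A = (234 - 0.5Q)q_A - (56q_A + q_A²). Setting ∂π_A/∂q_A = 0: 178 - 3q_A - (1/2)(q_U) = 0.
Best responses: q_U = (191 - (1/2)q_A)/5, q_A = (178 - (1/2)q_U)/3.
Substituting one into the other gives q_U = 1936/59 and q_A = 53.8644.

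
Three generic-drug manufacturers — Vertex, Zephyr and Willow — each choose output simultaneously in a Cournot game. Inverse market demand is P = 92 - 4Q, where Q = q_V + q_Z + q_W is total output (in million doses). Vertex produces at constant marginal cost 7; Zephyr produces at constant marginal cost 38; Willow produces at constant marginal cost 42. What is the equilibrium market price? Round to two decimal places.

44.75

Vertex's profit: π_V = (92 - 4Q)q_V - (7q_V). Setting ∂π_V/∂q_V = 0: 85 - 8q_V - 4(q_Z + q_W) = 0.
Zephyr's profit: π_Z = (92 - 4Q)q_Z - (38q_Z). Setting ∂π_Z/∂q_Z = 0: 54 - 8q_Z - 4(q_V + q_W) = 0.
Willow's first-order condition: 50 - 8q_W - 4(q_V + q_Z) = 0.
Summing all 3 equations gives 189 − 16Q = 0, hence Q = 189/16.
Back-substituting: q_V = (85 − 189/4)/4 = 151/16, q_Z = (54 − 189/4)/4 = 27/16, q_W = (50 − 189/4)/4 = 11/16.
Total output Q = 189/16, so price P = 92 - 4·(189/16) = 179/4.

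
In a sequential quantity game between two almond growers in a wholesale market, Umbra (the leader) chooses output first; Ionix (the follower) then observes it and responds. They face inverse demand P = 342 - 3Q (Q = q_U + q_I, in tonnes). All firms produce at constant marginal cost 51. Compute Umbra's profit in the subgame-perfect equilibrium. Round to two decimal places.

3528.38

Solve by backward induction. Given q_U, the follower Ionix maximises π_I = (342 - 3q_U - 3q_I)q_I - 51q_I.
Setting the follower's marginal profit to zero, 291 - 3q_U - 6q_I = 0, i.e. q_I = (291 - 3q_U)/6.
Umbra substitutes q_I(q_U) into its own profit: π_U = q_U(342 - 3q_U - (291 - 3q_U)/2) - 51q_U = (393/2 - (3/2)q_U)q_U - 51q_U.
Maximising: ∂π_U/∂q_U = 291/2 - 3q_U = 0, giving q_U = 97/2.
Then q_I = (291 - 3·(97/2))/6 = 97/4.
Price P = 342 - 3·(291/4) = 495/4.
Umbra's profit: (495/4 - 51)·(97/2) = 3528.3750.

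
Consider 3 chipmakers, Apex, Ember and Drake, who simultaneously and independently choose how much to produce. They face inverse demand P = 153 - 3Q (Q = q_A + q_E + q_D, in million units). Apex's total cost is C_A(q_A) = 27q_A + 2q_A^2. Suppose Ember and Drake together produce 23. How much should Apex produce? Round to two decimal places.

With rivals' combined output fixed at 23, Apex's profit is π_A = (153 - 3·23 - 3q_A)q_A - (27q_A + 2q_A²) = (84 - 3q_A)q_A - (27q_A + 2q_A²).
∂π_A/∂q_A = 57 - 10q_A = 0, so q_A = 57/10.

5.70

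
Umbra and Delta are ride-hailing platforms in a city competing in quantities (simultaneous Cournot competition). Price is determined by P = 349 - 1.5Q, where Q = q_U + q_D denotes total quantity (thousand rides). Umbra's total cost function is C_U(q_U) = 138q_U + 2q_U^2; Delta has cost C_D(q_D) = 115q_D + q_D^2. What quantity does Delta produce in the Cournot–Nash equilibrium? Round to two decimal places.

Umbra's profit: π_U = (349 - 1.5Q)q_U - (138q_U + 2q_U²). Setting ∂π_U/∂q_U = 0: 211 - 7q_U - (3/2)(q_D) = 0.
Delta's profit: π_D = (349 - 1.5Q)q_D - (115q_D + q_D²). Setting ∂π_D/∂q_D = 0: 234 - 5q_D - (3/2)(q_U) = 0.
Rearranging gives the reaction functions q_U = (211 - (3/2)q_D)/7 and q_D = (234 - (3/2)q_U)/5.
Substituting one into the other gives q_U = 21.4962 and q_D = 40.3511.

40.35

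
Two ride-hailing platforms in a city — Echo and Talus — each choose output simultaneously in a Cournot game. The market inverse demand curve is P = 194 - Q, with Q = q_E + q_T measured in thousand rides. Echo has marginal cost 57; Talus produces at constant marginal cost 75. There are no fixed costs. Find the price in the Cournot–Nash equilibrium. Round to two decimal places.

Echo's profit: π_E = (194 - Q)q_E - (57q_E). Setting ∂π_E/∂q_E = 0: 137 - 2q_E - (q_T) = 0.
Talus's first-order condition: 119 - 2q_T - (q_E) = 0.
So q_E = (137 - q_T)/2 and q_T = (119 - q_E)/2.
Substituting one into the other gives q_E = 155/3 and q_T = 101/3.
Total output Q = 256/3, so price P = 194 - 256/3 = 326/3.

108.67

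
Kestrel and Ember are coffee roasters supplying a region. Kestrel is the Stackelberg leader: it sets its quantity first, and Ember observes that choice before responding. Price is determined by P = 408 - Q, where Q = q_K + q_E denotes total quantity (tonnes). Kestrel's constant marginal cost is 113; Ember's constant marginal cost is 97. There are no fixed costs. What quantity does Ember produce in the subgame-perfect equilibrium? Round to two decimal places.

85.75

The follower Ember best-responds to any q_K: π_E = (408 - Q)q_E - 97q_E.
Follower FOC: 311 - q_K - 2q_E = 0, so q_E(q_K) = (311 - q_K)/2.
Kestrel substitutes q_E(q_K) into its own profit: π_K = q_K(408 - q_K - (311 - q_K)/2) - 113q_K = (505/2 - (1/2)q_K)q_K - 113q_K.
The leader's first-order condition 279/2 - q_K = 0 yields q_K = 279/2.
Then q_E = (311 - 279/2)/2 = 343/4.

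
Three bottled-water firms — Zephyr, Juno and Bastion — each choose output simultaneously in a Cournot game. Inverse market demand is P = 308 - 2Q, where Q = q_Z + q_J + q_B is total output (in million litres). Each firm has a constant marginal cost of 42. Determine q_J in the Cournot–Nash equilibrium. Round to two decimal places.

33.25

Each firm earns π_i = (308 - 2Q)q_i - 42q_i.
Setting ∂π_i/∂q_i = 0 with rivals' quantities fixed: 266 - 4q_i - 2·Σ_{j≠i} q_j = 0.
With identical firms every q_j equals q_i, so Σ_{j≠i} q_j = 2q_i and 266 = 8q_i, giving q_i = 133/4.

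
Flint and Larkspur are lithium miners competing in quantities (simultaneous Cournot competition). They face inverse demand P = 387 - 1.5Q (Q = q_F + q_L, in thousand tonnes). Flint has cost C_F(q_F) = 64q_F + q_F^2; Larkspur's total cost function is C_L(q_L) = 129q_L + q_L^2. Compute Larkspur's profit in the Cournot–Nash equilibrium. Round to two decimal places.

3134.07

Flint's profit: π_F = (387 - 1.5Q)q_F - (64q_F + q_F²). Setting ∂π_F/∂q_F = 0: 323 - 5q_F - (3/2)(q_L) = 0.
Larkspur's first-order condition: 258 - 5q_L - (3/2)(q_F) = 0.
Best responses: q_F = (323 - (3/2)q_L)/5, q_L = (258 - (3/2)q_F)/5.
Solving the pair: q_F = 53.9780, q_L = 35.4066.
Price P = 387 - (3/2)·(1162/13) = 252.9231.
Larkspur's profit: 252.9231·35.4066 - 129·35.4066 - 35.4066² = 3134.0671.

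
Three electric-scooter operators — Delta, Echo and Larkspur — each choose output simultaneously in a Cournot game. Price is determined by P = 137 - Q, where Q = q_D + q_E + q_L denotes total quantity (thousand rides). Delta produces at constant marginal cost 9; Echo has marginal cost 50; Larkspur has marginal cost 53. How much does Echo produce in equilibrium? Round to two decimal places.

12.25

Delta's profit: π_D = (137 - Q)q_D - (9q_D). Setting ∂π_D/∂q_D = 0: 128 - 2q_D - (q_E + q_L) = 0.
Echo's first-order condition: 87 - 2q_E - (q_D + q_L) = 0.
Larkspur's profit: π_L = (137 - Q)q_L - (53q_L). Setting ∂π_L/∂q_L = 0: 84 - 2q_L - (q_D + q_E) = 0.
Adding the 3 conditions: 299 − 2Q − 2Q = 0, i.e. Q = 299/4.
Back-substituting: q_D = (128 − 299/4) = 213/4, q_E = (87 − 299/4) = 49/4, q_L = (84 − 299/4) = 37/4.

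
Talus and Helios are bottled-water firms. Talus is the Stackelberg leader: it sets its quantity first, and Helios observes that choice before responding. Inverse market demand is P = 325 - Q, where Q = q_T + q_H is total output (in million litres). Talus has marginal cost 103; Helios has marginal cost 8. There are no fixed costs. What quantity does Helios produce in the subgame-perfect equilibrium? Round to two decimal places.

Solve by backward induction. Given q_T, the follower Helios maximises π_H = (325 - q_T - q_H)q_H - 8q_H.
Setting the follower's marginal profit to zero, 317 - q_T - 2q_H = 0, i.e. q_H = (317 - q_T)/2.
Talus substitutes q_H(q_T) into its own profit: π_T = q_T(325 - q_T - (317 - q_T)/2) - 103q_T = (333/2 - (1/2)q_T)q_T - 103q_T.
Maximising: ∂π_T/∂q_T = 127/2 - q_T = 0, giving q_T = 127/2.
Then q_H = (317 - 127/2)/2 = 507/4.

126.75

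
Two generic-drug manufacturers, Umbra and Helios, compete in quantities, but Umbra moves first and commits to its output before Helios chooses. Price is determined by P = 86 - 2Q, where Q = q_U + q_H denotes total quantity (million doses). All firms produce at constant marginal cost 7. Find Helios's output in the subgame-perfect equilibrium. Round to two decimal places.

9.88

The follower Helios best-responds to any q_U: π_H = (86 - 2Q)q_H - 7q_H.
Follower FOC: 79 - 2q_U - 4q_H = 0, so q_H(q_U) = (79 - 2q_U)/4.
The leader anticipates this reaction. Substituting into P = 86 - 2Q gives P = 93/2 - q_U, so π_U = (93/2 - q_U)q_U - 7q_U.
Maximising: ∂π_U/∂q_U = 79/2 - 2q_U = 0, giving q_U = 79/4.
Then q_H = (79 - 2·(79/4))/4 = 79/8.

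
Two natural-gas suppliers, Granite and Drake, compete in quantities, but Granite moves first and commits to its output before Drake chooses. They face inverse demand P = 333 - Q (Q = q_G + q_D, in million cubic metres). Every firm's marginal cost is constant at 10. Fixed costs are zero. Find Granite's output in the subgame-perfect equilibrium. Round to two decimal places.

161.50

Solve by backward induction. Given q_G, the follower Drake maximises π_D = (333 - q_G - q_D)q_D - 10q_D.
∂π_D/∂q_D = 323 - q_G - 2q_D = 0 gives the reaction function q_D = (323 - q_G)/2.
The leader anticipates this reaction. Substituting into P = 333 - Q gives P = 343/2 - (1/2)q_G, so π_G = (343/2 - (1/2)q_G)q_G - 10q_G.
The leader's first-order condition 323/2 - q_G = 0 yields q_G = 323/2.
Then q_D = (323 - 323/2)/2 = 323/4.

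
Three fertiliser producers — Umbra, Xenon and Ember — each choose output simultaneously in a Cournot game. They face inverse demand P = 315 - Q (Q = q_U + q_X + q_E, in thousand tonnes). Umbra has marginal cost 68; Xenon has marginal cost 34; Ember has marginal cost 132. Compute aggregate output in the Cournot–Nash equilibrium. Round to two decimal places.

Umbra's profit: π_U = (315 - Q)q_U - (68q_U). Setting ∂π_U/∂q_U = 0: 247 - 2q_U - (q_X + q_E) = 0.
Xenon's first-order condition: 281 - 2q_X - (q_U + q_E) = 0.
Ember's profit: π_E = (315 - Q)q_E - (132q_E). Setting ∂π_E/∂q_E = 0: 183 - 2q_E - (q_U + q_X) = 0.
Adding the 3 conditions: 711 − 2Q − 2Q = 0, i.e. Q = 711/4.
Back-substituting: q_U = (247 − 711/4) = 277/4, q_X = (281 − 711/4) = 413/4, q_E = (183 − 711/4) = 21/4.
Total output Q = 277/4 + 413/4 + 21/4 = 711/4.

177.75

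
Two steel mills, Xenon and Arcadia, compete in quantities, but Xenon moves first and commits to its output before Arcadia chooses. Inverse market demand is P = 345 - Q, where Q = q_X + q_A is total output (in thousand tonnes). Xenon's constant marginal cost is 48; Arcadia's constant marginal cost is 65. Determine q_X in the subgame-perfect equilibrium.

The follower Arcadia best-responds to any q_X: π_A = (345 - Q)q_A - 65q_A.
Setting the follower's marginal profit to zero, 280 - q_X - 2q_A = 0, i.e. q_A = (280 - q_X)/2.
The leader anticipates this reaction. Substituting into P = 345 - Q gives P = 205 - (1/2)q_X, so π_X = (205 - (1/2)q_X)q_X - 48q_X.
Maximising: ∂π_X/∂q_X = 157 - q_X = 0, giving q_X = 157.
Then q_A = (280 - 157)/2 = 123/2.

157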